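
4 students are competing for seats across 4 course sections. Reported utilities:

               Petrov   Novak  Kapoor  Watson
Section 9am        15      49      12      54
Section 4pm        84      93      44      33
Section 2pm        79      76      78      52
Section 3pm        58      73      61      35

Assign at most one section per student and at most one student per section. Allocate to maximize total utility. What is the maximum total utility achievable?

Treat this as an assignment problem: match each student to one section.
Optimal: Petrov→Section 4pm (84 points), Novak→Section 3pm (73 points), Kapoor→Section 2pm (78 points), Watson→Section 9am (54 points) — total 84+73+78+54 = 289 points.
Max-entry greedy (repeatedly take the single best remaining cell) gives 287 points, worse by 2.
Next-best assignment: Petrov→Section 2pm, Novak→Section 4pm, Kapoor→Section 3pm, Watson→Section 9am = 287 points.
No other one-to-one assignment exceeds 289 points.

Max total: 289 points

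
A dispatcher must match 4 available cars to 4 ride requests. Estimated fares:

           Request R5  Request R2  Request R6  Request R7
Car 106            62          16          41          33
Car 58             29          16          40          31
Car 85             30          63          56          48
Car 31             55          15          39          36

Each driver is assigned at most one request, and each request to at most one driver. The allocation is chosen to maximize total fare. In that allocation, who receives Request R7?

This is the linear assignment problem.
Optimal: Car 106→Request R5 ($62), Car 58→Request R6 ($40), Car 85→Request R2 ($63), Car 31→Request R7 ($36) — total 62+40+63+36 = $201.
Car 31's own top request is Request R5 ($55), but forcing Car 31→Request R5 and reassigning the rest optimally gives only $191 — worse by 10.

Car 31 receives Request R7.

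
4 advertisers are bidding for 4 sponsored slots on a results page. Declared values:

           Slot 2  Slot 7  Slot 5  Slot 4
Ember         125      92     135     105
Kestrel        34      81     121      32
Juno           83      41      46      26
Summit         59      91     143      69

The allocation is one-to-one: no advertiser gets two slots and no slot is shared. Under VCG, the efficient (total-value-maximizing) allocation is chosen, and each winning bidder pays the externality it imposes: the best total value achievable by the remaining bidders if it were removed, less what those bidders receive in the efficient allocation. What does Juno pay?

Efficient allocation: Ember→Slot 4 ($105), Kestrel→Slot 7 ($81), Juno→Slot 2 ($83), Summit→Slot 5 ($143); total welfare W = $412.
Juno receives Slot 2 at value $83, so the others get W − 83 = $329.
Without Juno: best allocation of the remaining 3 bidders over all 4 slots is Ember→Slot 2 ($125), Kestrel→Slot 7 ($81), Summit→Slot 5 ($143), total $349.
VCG payment = (others' best without Juno) − (others' welfare with Juno) = 349 − 329 = $20.

Juno pays $20.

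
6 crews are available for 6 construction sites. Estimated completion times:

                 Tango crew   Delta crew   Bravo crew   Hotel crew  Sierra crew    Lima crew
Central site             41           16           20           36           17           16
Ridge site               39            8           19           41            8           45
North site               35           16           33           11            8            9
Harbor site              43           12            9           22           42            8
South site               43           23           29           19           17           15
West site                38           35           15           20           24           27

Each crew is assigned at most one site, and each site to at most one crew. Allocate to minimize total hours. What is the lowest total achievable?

Min total: 97 hours

Optimal: Tango crew→West site (38 hours), Delta crew→Central site (16 hours), Bravo crew→Harbor site (9 hours), Hotel crew→North site (11 hours), Sierra crew→Ridge site (8 hours), Lima crew→South site (15 hours) — total 38+16+9+11+8+15 = 97 hours.
Row-greedy (each crew in turn takes its cheapest remaining site) gives 115 hours, worse by 18.
Next-best assignment: Tango crew→West site, Delta crew→Ridge site, Bravo crew→Harbor site, Hotel crew→North site, Sierra crew→Central site, Lima crew→South site = 98 hours.
Every other assignment is strictly worse.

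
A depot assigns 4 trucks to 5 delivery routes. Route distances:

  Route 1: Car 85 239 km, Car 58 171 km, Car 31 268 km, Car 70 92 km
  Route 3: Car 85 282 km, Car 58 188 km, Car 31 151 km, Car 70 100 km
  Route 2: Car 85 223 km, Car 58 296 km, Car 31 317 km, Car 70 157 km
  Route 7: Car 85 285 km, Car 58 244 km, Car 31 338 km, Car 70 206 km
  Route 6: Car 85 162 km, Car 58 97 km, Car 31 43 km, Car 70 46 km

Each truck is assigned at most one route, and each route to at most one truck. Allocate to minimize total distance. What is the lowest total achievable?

Minimum total: 537 km

Optimal: Car 85→Route 2 (223 km), Car 58→Route 1 (171 km), Car 31→Route 6 (43 km), Car 70→Route 3 (100 km) — total 223+171+43+100 = 537 km.
Column-greedy (each route in turn goes to its cheapest remaining truck) gives 710 km, worse by 173.
Next-best assignment: Car 85→Route 2, Car 58→Route 3, Car 31→Route 6, Car 70→Route 1 = 546 km.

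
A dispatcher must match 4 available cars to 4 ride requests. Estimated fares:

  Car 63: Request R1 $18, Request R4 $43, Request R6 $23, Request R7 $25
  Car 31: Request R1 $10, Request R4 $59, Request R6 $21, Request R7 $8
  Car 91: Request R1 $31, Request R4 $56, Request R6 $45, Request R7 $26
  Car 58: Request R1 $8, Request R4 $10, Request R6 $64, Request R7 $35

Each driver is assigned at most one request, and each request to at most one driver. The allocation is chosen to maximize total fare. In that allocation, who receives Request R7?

Car 63 receives Request R7.

This is a one-to-one assignment (maximum-weight bipartite matching).
Optimal: Car 63→Request R7 ($25), Car 31→Request R4 ($59), Car 91→Request R1 ($31), Car 58→Request R6 ($64) — total 25+59+31+64 = $179.
Every other assignment is strictly worse.
Car 63's own top request is Request R4 ($43), but forcing Car 63→Request R4 and reassigning the rest optimally gives only $146 — worse by 33.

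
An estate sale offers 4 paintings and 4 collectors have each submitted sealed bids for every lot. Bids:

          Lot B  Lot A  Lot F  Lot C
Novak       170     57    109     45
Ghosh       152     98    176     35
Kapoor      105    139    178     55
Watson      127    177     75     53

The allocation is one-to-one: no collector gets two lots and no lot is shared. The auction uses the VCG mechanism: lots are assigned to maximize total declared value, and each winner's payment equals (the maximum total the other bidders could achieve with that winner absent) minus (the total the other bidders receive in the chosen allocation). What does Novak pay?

Efficient allocation: Novak→Lot B ($170), Ghosh→Lot F ($176), Kapoor→Lot C ($55), Watson→Lot A ($177); total welfare W = $578.
Novak receives Lot B at value $170, so the others get W − 170 = $408.
Without Novak: best allocation of the remaining 3 bidders over all 4 lots is Ghosh→Lot B ($152), Kapoor→Lot F ($178), Watson→Lot A ($177), total $507.
VCG payment = (others' best without Novak) − (others' welfare with Novak) = 507 − 408 = $99.

Novak pays $99.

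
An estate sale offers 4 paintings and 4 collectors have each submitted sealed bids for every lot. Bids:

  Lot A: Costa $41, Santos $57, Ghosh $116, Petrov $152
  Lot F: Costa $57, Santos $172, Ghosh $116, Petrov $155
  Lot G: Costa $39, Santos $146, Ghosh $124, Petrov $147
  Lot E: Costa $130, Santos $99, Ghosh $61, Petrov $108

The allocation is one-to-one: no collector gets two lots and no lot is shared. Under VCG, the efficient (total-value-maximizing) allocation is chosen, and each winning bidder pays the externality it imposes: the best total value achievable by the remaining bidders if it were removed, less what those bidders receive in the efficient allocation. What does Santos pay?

Efficient allocation: Costa→Lot E ($130), Santos→Lot F ($172), Ghosh→Lot G ($124), Petrov→Lot A ($152); total welfare W = $578.
Santos receives Lot F at value $172, so the others get W − 172 = $406.
Without Santos: best allocation of the remaining 3 bidders over all 4 lots is Costa→Lot E ($130), Ghosh→Lot G ($124), Petrov→Lot F ($155), total $409.
VCG payment = (others' best without Santos) − (others' welfare with Santos) = 409 − 406 = $3.

Santos pays $3.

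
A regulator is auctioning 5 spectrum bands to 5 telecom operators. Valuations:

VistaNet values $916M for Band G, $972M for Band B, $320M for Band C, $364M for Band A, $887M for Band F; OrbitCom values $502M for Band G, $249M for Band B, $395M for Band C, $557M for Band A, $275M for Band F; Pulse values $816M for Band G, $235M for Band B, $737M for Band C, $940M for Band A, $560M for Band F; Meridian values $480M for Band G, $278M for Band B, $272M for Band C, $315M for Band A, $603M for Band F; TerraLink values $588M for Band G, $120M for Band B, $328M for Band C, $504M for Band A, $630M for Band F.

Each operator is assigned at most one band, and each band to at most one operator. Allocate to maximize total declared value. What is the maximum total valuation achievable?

Maximum total: $3498M

This is a one-to-one assignment (maximum-weight bipartite matching).
Optimal: VistaNet→Band B ($972M), OrbitCom→Band C ($395M), Pulse→Band A ($940M), Meridian→Band F ($603M), TerraLink→Band G ($588M) — total 972+395+940+603+588 = $3498M.
Column-greedy (each band in turn goes to its best remaining operator) gives $3118M, worse by 380.
Next-best assignment: VistaNet→Band B, OrbitCom→Band A, Pulse→Band C, Meridian→Band F, TerraLink→Band G = $3457M.
Checked against all permutations: $3498M is optimal.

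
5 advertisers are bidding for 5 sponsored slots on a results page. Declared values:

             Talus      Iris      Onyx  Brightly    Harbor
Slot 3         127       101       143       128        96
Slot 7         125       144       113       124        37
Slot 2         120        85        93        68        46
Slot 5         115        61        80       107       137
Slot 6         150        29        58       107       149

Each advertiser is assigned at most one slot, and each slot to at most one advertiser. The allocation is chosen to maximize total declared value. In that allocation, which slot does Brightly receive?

Brightly receives Slot 5.

Optimal: Talus→Slot 2 ($120), Iris→Slot 7 ($144), Onyx→Slot 3 ($143), Brightly→Slot 5 ($107), Harbor→Slot 6 ($149) — total 120+144+143+107+149 = $663.
Row-greedy (each advertiser in turn takes its best remaining slot) gives $590, worse by 73.
Next-best assignment: Talus→Slot 6, Iris→Slot 7, Onyx→Slot 2, Brightly→Slot 3, Harbor→Slot 5 = $652.
Every other assignment is strictly worse.
Brightly's own top slot is Slot 3 ($128), but forcing Brightly→Slot 3 and reassigning the rest optimally gives only $652 — worse by 11.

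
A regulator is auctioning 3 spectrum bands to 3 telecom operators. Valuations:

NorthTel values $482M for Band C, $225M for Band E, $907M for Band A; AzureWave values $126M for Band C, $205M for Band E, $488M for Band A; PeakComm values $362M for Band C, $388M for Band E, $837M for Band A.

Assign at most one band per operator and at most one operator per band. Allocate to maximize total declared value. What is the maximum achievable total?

Optimal: NorthTel→Band C ($482M), AzureWave→Band E ($205M), PeakComm→Band A ($837M) — total 482+205+837 = $1524M.
Row-greedy (each operator in turn takes its best remaining band) gives $1474M, worse by 50.
Next-best assignment: NorthTel→Band A, AzureWave→Band E, PeakComm→Band C = $1474M.

Max total: $1524M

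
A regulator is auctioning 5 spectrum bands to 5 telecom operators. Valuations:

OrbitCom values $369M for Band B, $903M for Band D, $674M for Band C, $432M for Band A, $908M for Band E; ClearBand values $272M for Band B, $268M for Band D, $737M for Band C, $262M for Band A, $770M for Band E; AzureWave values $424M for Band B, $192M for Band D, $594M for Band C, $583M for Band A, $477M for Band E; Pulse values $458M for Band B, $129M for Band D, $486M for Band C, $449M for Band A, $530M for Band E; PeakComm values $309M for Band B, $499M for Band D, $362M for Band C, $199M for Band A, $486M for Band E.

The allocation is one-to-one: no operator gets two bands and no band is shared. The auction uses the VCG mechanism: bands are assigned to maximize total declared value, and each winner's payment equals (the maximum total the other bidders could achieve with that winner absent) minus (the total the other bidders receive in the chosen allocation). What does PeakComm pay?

PeakComm pays $67M.

Efficient allocation: OrbitCom→Band E ($908M), ClearBand→Band C ($737M), AzureWave→Band A ($583M), Pulse→Band B ($458M), PeakComm→Band D ($499M); total welfare W = $3185M.
PeakComm receives Band D at value $499M, so the others get W − 499 = $2686M.
Without PeakComm: best allocation of the remaining 4 bidders over all 5 bands is OrbitCom→Band D ($903M), ClearBand→Band C ($737M), AzureWave→Band A ($583M), Pulse→Band E ($530M), total $2753M.
VCG payment = (others' best without PeakComm) − (others' welfare with PeakComm) = 2753 − 2686 = $67M.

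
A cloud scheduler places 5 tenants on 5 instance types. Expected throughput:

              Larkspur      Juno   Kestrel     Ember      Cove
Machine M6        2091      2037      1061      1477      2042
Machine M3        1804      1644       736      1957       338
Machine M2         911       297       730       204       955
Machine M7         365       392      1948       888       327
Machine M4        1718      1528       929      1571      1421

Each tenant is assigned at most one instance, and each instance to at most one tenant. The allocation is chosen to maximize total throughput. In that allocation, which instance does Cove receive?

Cove receives Machine M2.

Treat this as an assignment problem: match each tenant to one instance.
Optimal: Larkspur→Machine M4 (1718 ops/s), Juno→Machine M6 (2037 ops/s), Kestrel→Machine M7 (1948 ops/s), Ember→Machine M3 (1957 ops/s), Cove→Machine M2 (955 ops/s) — total 1718+2037+1948+1957+955 = 8615 ops/s.
Row-greedy (each tenant in turn takes its best remaining instance) gives 8209 ops/s, worse by 406.
Every other assignment is strictly worse.
Cove's own top instance is Machine M6 (2042 ops/s), but forcing Cove→Machine M6 and reassigning the rest optimally gives only 8386 ops/s — worse by 229.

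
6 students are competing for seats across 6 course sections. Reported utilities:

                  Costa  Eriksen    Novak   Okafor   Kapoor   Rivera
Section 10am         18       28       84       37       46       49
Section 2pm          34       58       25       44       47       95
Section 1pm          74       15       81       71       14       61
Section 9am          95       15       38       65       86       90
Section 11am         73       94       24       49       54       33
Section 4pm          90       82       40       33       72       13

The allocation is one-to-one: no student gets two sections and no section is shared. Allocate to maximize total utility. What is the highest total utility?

Optimal: Costa→Section 4pm (90 points), Eriksen→Section 11am (94 points), Novak→Section 10am (84 points), Okafor→Section 1pm (71 points), Kapoor→Section 9am (86 points), Rivera→Section 2pm (95 points) — total 90+94+84+71+86+95 = 520 points.
Row-greedy (each student in turn takes its best remaining section) gives 511 points, worse by 9.
Every other assignment is strictly worse.

Max total: 520 points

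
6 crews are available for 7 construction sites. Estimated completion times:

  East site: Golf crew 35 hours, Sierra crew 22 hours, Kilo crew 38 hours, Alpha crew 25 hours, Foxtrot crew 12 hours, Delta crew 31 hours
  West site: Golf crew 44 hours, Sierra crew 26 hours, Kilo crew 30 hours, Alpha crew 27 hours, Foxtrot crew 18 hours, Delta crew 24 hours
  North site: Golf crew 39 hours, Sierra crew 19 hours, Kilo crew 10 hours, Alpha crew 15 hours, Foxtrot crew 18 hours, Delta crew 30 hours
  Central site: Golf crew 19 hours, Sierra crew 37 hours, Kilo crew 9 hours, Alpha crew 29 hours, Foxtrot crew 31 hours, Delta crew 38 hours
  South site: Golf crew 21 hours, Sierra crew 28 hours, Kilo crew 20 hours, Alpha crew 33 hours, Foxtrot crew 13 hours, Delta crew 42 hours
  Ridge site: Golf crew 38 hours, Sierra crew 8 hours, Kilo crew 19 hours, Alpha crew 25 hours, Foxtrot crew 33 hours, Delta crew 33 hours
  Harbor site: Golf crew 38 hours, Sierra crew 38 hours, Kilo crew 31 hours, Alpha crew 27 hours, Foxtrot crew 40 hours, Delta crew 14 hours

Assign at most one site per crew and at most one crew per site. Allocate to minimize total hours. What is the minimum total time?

Minimum total: 79 hours

Optimal: Golf crew→South site (21 hours), Sierra crew→Ridge site (8 hours), Kilo crew→Central site (9 hours), Alpha crew→North site (15 hours), Foxtrot crew→East site (12 hours), Delta crew→Harbor site (14 hours) — total 21+8+9+15+12+14 = 79 hours.
Column-greedy (each site in turn goes to its cheapest remaining crew) gives 118 hours, worse by 39.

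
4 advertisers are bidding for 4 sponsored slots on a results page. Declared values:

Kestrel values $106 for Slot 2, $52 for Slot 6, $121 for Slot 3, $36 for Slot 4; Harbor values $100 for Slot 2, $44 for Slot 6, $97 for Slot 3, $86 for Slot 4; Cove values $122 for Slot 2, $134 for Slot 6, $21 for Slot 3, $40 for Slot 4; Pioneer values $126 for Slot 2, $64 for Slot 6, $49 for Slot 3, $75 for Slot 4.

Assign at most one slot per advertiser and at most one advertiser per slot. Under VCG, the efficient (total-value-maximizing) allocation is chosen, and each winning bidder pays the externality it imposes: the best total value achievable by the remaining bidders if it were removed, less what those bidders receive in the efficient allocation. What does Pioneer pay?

Efficient allocation: Kestrel→Slot 3 ($121), Harbor→Slot 4 ($86), Cove→Slot 6 ($134), Pioneer→Slot 2 ($126); total welfare W = $467.
Pioneer receives Slot 2 at value $126, so the others get W − 126 = $341.
Without Pioneer: best allocation of the remaining 3 bidders over all 4 slots is Kestrel→Slot 3 ($121), Harbor→Slot 2 ($100), Cove→Slot 6 ($134), total $355.
VCG payment = (others' best without Pioneer) − (others' welfare with Pioneer) = 355 − 341 = $14.

Pioneer pays $14.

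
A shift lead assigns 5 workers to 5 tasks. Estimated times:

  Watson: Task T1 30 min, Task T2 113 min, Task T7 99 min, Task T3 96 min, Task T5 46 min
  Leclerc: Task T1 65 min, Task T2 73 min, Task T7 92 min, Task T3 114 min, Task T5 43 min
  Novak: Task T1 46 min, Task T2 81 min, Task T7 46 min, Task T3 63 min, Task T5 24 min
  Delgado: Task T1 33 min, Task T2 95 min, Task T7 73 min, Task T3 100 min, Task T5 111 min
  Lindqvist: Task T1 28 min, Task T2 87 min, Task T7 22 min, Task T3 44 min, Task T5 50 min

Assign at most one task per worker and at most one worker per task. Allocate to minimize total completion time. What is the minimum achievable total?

This is a one-to-one assignment (minimum-cost bipartite matching).
Optimal: Watson→Task T5 (46 min), Leclerc→Task T2 (73 min), Novak→Task T3 (63 min), Delgado→Task T1 (33 min), Lindqvist→Task T7 (22 min) — total 46+73+63+33+22 = 237 min.
Column-greedy (each task in turn goes to its cheapest remaining worker) gives 354 min, worse by 117.
Checked against all permutations: 237 min is optimal.

Min total: 237 min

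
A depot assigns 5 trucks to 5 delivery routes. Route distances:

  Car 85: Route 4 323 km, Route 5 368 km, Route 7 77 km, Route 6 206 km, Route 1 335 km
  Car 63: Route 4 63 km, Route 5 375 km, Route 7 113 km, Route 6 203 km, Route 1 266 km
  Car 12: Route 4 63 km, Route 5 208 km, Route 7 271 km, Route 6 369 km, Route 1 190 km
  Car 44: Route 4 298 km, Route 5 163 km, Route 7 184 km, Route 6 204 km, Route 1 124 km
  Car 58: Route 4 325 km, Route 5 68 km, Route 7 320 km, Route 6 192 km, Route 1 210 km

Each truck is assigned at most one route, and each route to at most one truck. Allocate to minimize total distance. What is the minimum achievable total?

Minimum total: 535 km

This is the linear assignment problem.
Optimal: Car 85→Route 7 (77 km), Car 63→Route 6 (203 km), Car 12→Route 4 (63 km), Car 44→Route 1 (124 km), Car 58→Route 5 (68 km) — total 77+203+63+124+68 = 535 km.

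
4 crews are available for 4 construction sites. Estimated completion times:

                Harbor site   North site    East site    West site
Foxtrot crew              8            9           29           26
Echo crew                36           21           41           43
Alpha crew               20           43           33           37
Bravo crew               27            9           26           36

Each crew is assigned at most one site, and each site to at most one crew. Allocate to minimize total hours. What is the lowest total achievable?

Optimal: Foxtrot crew→Harbor site (8 hours), Echo crew→North site (21 hours), Alpha crew→West site (37 hours), Bravo crew→East site (26 hours) — total 8+21+37+26 = 92 hours.
Column-greedy (each site in turn goes to its cheapest remaining crew) gives 93 hours, worse by 1.
Every other assignment is strictly worse.

Minimum total: 92 hours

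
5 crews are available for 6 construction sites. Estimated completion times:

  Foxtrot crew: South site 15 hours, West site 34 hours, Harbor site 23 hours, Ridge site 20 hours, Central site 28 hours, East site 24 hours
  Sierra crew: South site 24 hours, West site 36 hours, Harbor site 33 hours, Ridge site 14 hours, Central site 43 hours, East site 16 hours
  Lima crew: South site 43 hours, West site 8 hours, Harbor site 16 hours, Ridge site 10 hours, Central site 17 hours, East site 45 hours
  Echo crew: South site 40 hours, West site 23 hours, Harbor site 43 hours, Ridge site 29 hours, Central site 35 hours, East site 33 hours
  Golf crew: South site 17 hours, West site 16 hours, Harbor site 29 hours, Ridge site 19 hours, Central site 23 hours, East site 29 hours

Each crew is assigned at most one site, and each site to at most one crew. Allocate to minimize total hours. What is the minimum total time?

Min total: 87 hours

This is the linear assignment problem.
Optimal: Foxtrot crew→South site (15 hours), Sierra crew→East site (16 hours), Lima crew→Ridge site (10 hours), Echo crew→West site (23 hours), Golf crew→Central site (23 hours) — total 15+16+10+23+23 = 87 hours.
Swapping Echo crew↔Golf crew (Echo crew→Central site 35 hours, Golf crew→West site 16 hours) adds 5.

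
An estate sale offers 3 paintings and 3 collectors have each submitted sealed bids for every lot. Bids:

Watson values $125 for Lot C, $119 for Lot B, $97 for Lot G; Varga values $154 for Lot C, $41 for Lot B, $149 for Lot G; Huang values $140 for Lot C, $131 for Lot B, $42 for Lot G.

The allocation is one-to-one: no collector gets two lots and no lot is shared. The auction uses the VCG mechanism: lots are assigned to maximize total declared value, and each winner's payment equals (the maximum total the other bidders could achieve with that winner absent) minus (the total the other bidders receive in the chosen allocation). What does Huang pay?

Huang pays $6.

Efficient allocation: Watson→Lot B ($119), Varga→Lot G ($149), Huang→Lot C ($140); total welfare W = $408.
Huang receives Lot C at value $140, so the others get W − 140 = $268.
Without Huang: best allocation of the remaining 2 bidders over all 3 lots is Watson→Lot C ($125), Varga→Lot G ($149), total $274.
VCG payment = (others' best without Huang) − (others' welfare with Huang) = 274 − 268 = $6.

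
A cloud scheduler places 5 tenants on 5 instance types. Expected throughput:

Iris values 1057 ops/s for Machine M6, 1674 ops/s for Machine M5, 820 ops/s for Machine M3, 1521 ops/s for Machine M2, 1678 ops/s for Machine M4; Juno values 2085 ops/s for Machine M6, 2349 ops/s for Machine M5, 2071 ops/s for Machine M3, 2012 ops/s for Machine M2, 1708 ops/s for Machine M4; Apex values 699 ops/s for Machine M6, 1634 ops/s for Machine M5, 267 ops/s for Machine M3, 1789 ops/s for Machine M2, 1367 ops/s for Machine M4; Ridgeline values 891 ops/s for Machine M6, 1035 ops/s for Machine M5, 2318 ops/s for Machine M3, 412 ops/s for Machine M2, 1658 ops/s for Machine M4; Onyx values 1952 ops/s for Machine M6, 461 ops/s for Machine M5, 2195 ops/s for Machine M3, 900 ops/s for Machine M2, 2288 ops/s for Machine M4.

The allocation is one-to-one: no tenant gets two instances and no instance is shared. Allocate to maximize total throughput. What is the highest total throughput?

Treat this as an assignment problem: match each tenant to one instance.
Optimal: Iris→Machine M5 (1674 ops/s), Juno→Machine M6 (2085 ops/s), Apex→Machine M2 (1789 ops/s), Ridgeline→Machine M3 (2318 ops/s), Onyx→Machine M4 (2288 ops/s) — total 1674+2085+1789+2318+2288 = 10154 ops/s.
Row-greedy (each tenant in turn takes its best remaining instance) gives 10086 ops/s, worse by 68.
Checked against all permutations: 10154 ops/s is optimal.

Max total: 10154 ops/s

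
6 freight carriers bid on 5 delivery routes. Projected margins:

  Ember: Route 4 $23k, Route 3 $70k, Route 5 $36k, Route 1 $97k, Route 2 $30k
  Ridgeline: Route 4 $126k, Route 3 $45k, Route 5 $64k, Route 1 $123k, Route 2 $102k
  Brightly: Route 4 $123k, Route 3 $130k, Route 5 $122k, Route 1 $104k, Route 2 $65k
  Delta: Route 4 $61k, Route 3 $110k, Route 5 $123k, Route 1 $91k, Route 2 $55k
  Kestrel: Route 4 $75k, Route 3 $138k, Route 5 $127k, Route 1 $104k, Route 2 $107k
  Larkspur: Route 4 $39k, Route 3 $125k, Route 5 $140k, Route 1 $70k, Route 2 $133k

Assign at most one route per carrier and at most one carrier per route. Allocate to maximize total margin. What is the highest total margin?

This is the linear assignment problem.
Optimal: Brightly→Route 4 ($123k), Kestrel→Route 3 ($138k), Delta→Route 5 ($123k), Ridgeline→Route 1 ($123k), Larkspur→Route 2 ($133k) — total 123+138+123+123+133 = $640k.
Row-greedy (each carrier in turn takes its best remaining route) gives $583k, worse by 57.
No other one-to-one assignment exceeds $640k.

Maximum total: $640k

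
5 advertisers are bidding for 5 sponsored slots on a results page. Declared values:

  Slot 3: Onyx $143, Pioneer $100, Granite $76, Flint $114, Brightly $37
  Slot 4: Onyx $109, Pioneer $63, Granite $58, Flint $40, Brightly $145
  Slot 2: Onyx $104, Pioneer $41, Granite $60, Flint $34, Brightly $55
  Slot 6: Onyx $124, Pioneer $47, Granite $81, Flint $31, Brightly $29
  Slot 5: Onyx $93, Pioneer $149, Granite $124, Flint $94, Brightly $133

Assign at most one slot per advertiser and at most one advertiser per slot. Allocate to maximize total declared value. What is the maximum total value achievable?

Max total: $593

Optimal: Onyx→Slot 2 ($104), Pioneer→Slot 5 ($149), Granite→Slot 6 ($81), Flint→Slot 3 ($114), Brightly→Slot 4 ($145) — total 104+149+81+114+145 = $593.
Column-greedy (each slot in turn goes to its best remaining advertiser) gives $489, worse by 104.
Next-best assignment: Onyx→Slot 6, Pioneer→Slot 5, Granite→Slot 2, Flint→Slot 3, Brightly→Slot 4 = $592.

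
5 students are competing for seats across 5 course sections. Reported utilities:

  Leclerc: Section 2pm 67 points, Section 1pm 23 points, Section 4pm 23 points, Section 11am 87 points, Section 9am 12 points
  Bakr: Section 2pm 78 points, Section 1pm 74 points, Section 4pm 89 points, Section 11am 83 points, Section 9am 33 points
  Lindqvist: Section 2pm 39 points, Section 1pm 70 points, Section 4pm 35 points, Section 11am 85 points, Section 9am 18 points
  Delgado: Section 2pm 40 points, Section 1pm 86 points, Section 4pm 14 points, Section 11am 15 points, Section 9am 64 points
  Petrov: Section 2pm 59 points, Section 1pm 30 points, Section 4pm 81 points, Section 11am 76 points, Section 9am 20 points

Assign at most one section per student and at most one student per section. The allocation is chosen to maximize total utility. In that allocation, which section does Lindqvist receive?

Lindqvist receives Section 1pm.

This is the linear assignment problem.
Optimal: Leclerc→Section 11am (87 points), Bakr→Section 2pm (78 points), Lindqvist→Section 1pm (70 points), Delgado→Section 9am (64 points), Petrov→Section 4pm (81 points) — total 87+78+70+64+81 = 380 points.
Row-greedy (each student in turn takes its best remaining section) gives 369 points, worse by 11.
Lindqvist's own top section is Section 11am (85 points), but forcing Lindqvist→Section 11am and reassigning the rest optimally gives only 371 points — worse by 9.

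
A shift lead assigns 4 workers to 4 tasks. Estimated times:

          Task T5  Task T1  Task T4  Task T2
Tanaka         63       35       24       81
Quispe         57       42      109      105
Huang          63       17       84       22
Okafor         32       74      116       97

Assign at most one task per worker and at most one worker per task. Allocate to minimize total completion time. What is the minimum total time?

Min total: 120 min

Optimal: Tanaka→Task T4 (24 min), Quispe→Task T1 (42 min), Huang→Task T2 (22 min), Okafor→Task T5 (32 min) — total 24+42+22+32 = 120 min.
Column-greedy (each task in turn goes to its cheapest remaining worker) gives 178 min, worse by 58.
Swapping Quispe↔Okafor (Quispe→Task T5 57 min, Okafor→Task T1 74 min) adds 57.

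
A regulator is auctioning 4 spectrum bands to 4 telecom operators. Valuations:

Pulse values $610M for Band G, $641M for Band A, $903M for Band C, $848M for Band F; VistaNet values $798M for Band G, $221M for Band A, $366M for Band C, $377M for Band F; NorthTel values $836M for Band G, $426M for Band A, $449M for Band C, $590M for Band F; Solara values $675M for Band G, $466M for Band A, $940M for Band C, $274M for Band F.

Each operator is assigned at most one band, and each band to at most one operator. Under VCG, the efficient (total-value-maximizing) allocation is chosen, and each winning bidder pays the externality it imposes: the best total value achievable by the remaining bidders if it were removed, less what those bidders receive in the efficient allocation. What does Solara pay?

Efficient allocation: Pulse→Band F ($848M), VistaNet→Band G ($798M), NorthTel→Band A ($426M), Solara→Band C ($940M); total welfare W = $3012M.
Solara receives Band C at value $940M, so the others get W − 940 = $2072M.
Without Solara: best allocation of the remaining 3 bidders over all 4 bands is Pulse→Band C ($903M), VistaNet→Band G ($798M), NorthTel→Band F ($590M), total $2291M.
VCG payment = (others' best without Solara) − (others' welfare with Solara) = 2291 − 2072 = $219M.

Solara pays $219M.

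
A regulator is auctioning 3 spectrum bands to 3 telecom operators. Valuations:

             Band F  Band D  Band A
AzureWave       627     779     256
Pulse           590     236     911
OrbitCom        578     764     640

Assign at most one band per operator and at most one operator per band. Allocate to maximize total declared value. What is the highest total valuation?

Max total: $2302M

Optimal: AzureWave→Band F ($627M), Pulse→Band A ($911M), OrbitCom→Band D ($764M) — total 627+911+764 = $2302M.
Max-entry greedy (repeatedly take the single best remaining cell) gives $2268M, worse by 34.
Swapping OrbitCom↔Pulse (OrbitCom→Band A $640M, Pulse→Band D $236M) loses 799.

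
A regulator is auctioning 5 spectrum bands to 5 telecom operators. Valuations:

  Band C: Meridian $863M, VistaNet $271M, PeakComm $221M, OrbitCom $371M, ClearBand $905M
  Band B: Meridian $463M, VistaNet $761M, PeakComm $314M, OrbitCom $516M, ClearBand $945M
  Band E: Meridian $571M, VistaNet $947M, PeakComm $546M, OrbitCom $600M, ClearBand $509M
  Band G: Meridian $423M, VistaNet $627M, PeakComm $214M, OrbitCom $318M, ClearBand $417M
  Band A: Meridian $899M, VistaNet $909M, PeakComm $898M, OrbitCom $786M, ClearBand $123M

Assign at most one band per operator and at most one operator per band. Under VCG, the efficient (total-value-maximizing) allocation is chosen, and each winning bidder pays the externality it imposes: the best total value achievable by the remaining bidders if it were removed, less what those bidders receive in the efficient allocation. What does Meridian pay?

Efficient allocation: Meridian→Band C ($863M), VistaNet→Band E ($947M), PeakComm→Band A ($898M), OrbitCom→Band G ($318M), ClearBand→Band B ($945M); total welfare W = $3971M.
Meridian receives Band C at value $863M, so the others get W − 863 = $3108M.
Without Meridian: best allocation of the remaining 4 bidders over all 5 bands is VistaNet→Band E ($947M), PeakComm→Band A ($898M), OrbitCom→Band B ($516M), ClearBand→Band C ($905M), total $3266M.
VCG payment = (others' best without Meridian) − (others' welfare with Meridian) = 3266 − 3108 = $158M.

Meridian pays $158M.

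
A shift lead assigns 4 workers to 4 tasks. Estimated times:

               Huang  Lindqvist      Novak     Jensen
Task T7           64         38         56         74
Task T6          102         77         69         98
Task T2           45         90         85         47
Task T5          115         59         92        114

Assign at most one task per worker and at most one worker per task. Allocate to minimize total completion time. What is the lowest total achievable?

Min total: 239 min

Optimal: Huang→Task T7 (64 min), Lindqvist→Task T5 (59 min), Novak→Task T6 (69 min), Jensen→Task T2 (47 min) — total 64+59+69+47 = 239 min.
Row-greedy (each worker in turn takes its cheapest remaining task) gives 266 min, worse by 27.
Next-best assignment: Huang→Task T2, Lindqvist→Task T5, Novak→Task T6, Jensen→Task T7 = 247 min.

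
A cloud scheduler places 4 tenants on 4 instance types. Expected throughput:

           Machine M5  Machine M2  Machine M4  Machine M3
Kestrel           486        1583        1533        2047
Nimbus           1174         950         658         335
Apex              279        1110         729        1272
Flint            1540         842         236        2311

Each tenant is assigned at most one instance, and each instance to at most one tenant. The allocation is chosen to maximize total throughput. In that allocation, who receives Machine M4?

Treat this as an assignment problem: match each tenant to one instance.
Optimal: Kestrel→Machine M4 (1533 ops/s), Nimbus→Machine M5 (1174 ops/s), Apex→Machine M2 (1110 ops/s), Flint→Machine M3 (2311 ops/s) — total 1533+1174+1110+2311 = 6128 ops/s.
Column-greedy (each instance in turn goes to its best remaining tenant) gives 4187 ops/s, worse by 1941.
Next-best assignment: Kestrel→Machine M2, Nimbus→Machine M5, Apex→Machine M4, Flint→Machine M3 = 5797 ops/s.
No other one-to-one assignment exceeds 6128 ops/s.
Kestrel's own top instance is Machine M3 (2047 ops/s), but forcing Kestrel→Machine M3 and reassigning the rest optimally gives only 5355 ops/s — worse by 773.

Kestrel receives Machine M4.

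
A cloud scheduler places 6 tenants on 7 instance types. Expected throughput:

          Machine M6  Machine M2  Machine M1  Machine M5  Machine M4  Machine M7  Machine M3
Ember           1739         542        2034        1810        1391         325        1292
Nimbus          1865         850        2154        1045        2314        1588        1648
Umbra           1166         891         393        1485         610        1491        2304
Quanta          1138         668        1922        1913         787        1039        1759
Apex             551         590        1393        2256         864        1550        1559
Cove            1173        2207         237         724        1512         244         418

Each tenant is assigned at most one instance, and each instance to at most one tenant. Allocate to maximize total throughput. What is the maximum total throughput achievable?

This is the linear assignment problem.
Optimal: Ember→Machine M6 (1739 ops/s), Nimbus→Machine M4 (2314 ops/s), Umbra→Machine M3 (2304 ops/s), Quanta→Machine M1 (1922 ops/s), Apex→Machine M5 (2256 ops/s), Cove→Machine M2 (2207 ops/s) — total 1739+2314+2304+1922+2256+2207 = 12742 ops/s.
Row-greedy (each tenant in turn takes its best remaining instance) gives 12322 ops/s, worse by 420.
Next-best assignment: Ember→Machine M1, Nimbus→Machine M4, Umbra→Machine M3, Quanta→Machine M5, Apex→Machine M7, Cove→Machine M2 = 12322 ops/s.
Every other assignment is strictly worse.

Maximum total: 12742 ops/s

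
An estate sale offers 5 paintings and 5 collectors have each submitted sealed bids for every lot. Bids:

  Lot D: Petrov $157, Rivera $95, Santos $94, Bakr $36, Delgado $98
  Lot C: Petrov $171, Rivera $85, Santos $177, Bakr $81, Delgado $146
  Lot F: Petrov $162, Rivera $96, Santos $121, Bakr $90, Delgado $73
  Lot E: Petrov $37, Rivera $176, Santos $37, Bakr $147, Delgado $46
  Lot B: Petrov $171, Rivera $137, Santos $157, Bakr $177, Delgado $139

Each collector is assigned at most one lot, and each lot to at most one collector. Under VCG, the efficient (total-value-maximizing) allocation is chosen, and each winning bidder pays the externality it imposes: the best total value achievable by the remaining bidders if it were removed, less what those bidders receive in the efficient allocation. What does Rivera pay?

Rivera pays $11.

Efficient allocation: Petrov→Lot F ($162), Rivera→Lot E ($176), Santos→Lot C ($177), Bakr→Lot B ($177), Delgado→Lot D ($98); total welfare W = $790.
Rivera receives Lot E at value $176, so the others get W − 176 = $614.
Without Rivera: best allocation of the remaining 4 bidders over all 5 lots is Petrov→Lot F ($162), Santos→Lot C ($177), Bakr→Lot E ($147), Delgado→Lot B ($139), total $625.
VCG payment = (others' best without Rivera) − (others' welfare with Rivera) = 625 − 614 = $11.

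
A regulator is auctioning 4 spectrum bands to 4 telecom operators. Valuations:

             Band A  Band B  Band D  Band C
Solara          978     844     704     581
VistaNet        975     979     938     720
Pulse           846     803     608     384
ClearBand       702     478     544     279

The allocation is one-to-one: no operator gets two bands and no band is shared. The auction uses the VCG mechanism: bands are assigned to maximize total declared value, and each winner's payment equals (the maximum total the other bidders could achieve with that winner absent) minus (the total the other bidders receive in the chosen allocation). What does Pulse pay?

Pulse pays $259M.

Efficient allocation: Solara→Band A ($978M), VistaNet→Band C ($720M), Pulse→Band B ($803M), ClearBand→Band D ($544M); total welfare W = $3045M.
Pulse receives Band B at value $803M, so the others get W − 803 = $2242M.
Without Pulse: best allocation of the remaining 3 bidders over all 4 bands is Solara→Band A ($978M), VistaNet→Band B ($979M), ClearBand→Band D ($544M), total $2501M.
VCG payment = (others' best without Pulse) − (others' welfare with Pulse) = 2501 − 2242 = $259M.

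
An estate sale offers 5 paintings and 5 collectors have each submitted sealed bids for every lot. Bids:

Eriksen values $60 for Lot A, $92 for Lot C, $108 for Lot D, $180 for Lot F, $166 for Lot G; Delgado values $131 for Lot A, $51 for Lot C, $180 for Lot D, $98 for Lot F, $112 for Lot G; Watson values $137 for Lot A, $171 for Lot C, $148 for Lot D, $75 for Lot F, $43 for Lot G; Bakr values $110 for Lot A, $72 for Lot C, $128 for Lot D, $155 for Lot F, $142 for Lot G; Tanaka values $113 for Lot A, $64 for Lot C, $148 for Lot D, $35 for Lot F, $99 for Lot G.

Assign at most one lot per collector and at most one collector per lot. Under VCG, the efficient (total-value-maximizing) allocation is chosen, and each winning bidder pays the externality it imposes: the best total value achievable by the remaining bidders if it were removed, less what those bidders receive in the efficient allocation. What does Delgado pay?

Delgado pays $35.

Efficient allocation: Eriksen→Lot F ($180), Delgado→Lot D ($180), Watson→Lot C ($171), Bakr→Lot G ($142), Tanaka→Lot A ($113); total welfare W = $786.
Delgado receives Lot D at value $180, so the others get W − 180 = $606.
Without Delgado: best allocation of the remaining 4 bidders over all 5 lots is Eriksen→Lot F ($180), Watson→Lot C ($171), Bakr→Lot G ($142), Tanaka→Lot D ($148), total $641.
VCG payment = (others' best without Delgado) − (others' welfare with Delgado) = 641 − 606 = $35.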